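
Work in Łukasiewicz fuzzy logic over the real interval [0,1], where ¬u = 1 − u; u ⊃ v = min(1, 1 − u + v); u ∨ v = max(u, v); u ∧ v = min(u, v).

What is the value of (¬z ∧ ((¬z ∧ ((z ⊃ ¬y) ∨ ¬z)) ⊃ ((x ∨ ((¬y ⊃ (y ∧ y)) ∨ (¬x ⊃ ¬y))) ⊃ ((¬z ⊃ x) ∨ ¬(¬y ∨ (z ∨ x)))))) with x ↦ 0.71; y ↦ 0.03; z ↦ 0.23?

¬z: Łukasiewicz ¬ gives 1 − 0.23 = 0.77
¬z: Łukasiewicz ¬ gives 1 − 0.23 = 0.77
¬y: Łukasiewicz ¬ gives 1 − 0.03 = 0.97
(z ⊃ ¬y): min(1, 1 − 0.23 + 0.97) = 1
¬z: Łukasiewicz ¬ gives 1 − 0.23 = 0.77
((z ⊃ ¬y) ∨ ¬z) = max(1, 0.77) = 1
(¬z ∧ ((z ⊃ ¬y) ∨ ¬z)) = min(0.77, 1) = 0.77
¬y: Łukasiewicz ¬ gives 1 − 0.03 = 0.97
(y ∧ y) = min(0.03, 0.03) = 0.03
(¬y ⊃ (y ∧ y)): min(1, 1 − 0.97 + 0.03) = 0.06
¬x: Łukasiewicz ¬ gives 1 − 0.71 = 0.29
¬y: Łukasiewicz ¬ gives 1 − 0.03 = 0.97
(¬x ⊃ ¬y): min(1, 1 − 0.29 + 0.97) = 1
((¬y ⊃ (y ∧ y)) ∨ (¬x ⊃ ¬y)) = max(0.06, 1) = 1
(x ∨ ((¬y ⊃ (y ∧ y)) ∨ (¬x ⊃ ¬y))) = max(0.71, 1) = 1
¬z: Łukasiewicz ¬ gives 1 − 0.23 = 0.77
(¬z ⊃ x): min(1, 1 − 0.77 + 0.71) = 0.94
¬y: Łukasiewicz ¬ gives 1 − 0.03 = 0.97
(z ∨ x) = max(0.23, 0.71) = 0.71
(¬y ∨ (z ∨ x)) = max(0.97, 0.71) = 0.97
¬(¬y ∨ (z ∨ x)): Łukasiewicz ¬ gives 1 − 0.97 = 0.03
((¬z ⊃ x) ∨ ¬(¬y ∨ (z ∨ x))) = max(0.94, 0.03) = 0.94
((x ∨ ((¬y ⊃ (y ∧ y)) ∨ (¬x ⊃ ¬y))) ⊃ ((¬z ⊃ x) ∨ ¬(¬y ∨ (z ∨ x)))): min(1, 1 − 1 + 0.94) = 0.94
((¬z ∧ ((z ⊃ ¬y) ∨ ¬z)) ⊃ ((x ∨ ((¬y ⊃ (y ∧ y)) ∨ (¬x ⊃ ¬y))) ⊃ ((¬z ⊃ x) ∨ ¬(¬y ∨ (z ∨ x))))): min(1, 1 − 0.77 + 0.94) = 1
(¬z ∧ ((¬z ∧ ((z ⊃ ¬y) ∨ ¬z)) ⊃ ((x ∨ ((¬y ⊃ (y ∧ y)) ∨ (¬x ⊃ ¬y))) ⊃ ((¬z ⊃ x) ∨ ¬(¬y ∨ (z ∨ x)))))) = min(0.77, 1) = 0.77

0.77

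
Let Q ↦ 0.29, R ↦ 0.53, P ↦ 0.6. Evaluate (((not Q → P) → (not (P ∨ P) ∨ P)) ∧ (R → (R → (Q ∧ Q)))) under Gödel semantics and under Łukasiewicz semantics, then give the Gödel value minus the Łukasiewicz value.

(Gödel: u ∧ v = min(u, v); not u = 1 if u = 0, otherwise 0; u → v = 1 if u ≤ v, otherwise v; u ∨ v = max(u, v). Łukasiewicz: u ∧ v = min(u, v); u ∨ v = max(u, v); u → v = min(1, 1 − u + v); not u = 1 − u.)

Gödel evaluation:
  not Q: Gödel ¬ of 0.29 = 0 (operand ≠ 0)
  (not Q → P): 0 ≤ 0.6, so result = 1
  (P ∨ P) = max(0.6, 0.6) = 0.6
  not (P ∨ P): Gödel ¬ of 0.6 = 0 (operand ≠ 0)
  (not (P ∨ P) ∨ P) = max(0, 0.6) = 0.6
  ((not Q → P) → (not (P ∨ P) ∨ P)): 1 > 0.6, so result = 0.6
  (Q ∧ Q) = min(0.29, 0.29) = 0.29
  (R → (Q ∧ Q)): 0.53 > 0.29, so result = 0.29
  (R → (R → (Q ∧ Q))): 0.53 > 0.29, so result = 0.29
  (((not Q → P) → (not (P ∨ P) ∨ P)) ∧ (R → (R → (Q ∧ Q)))) = min(0.6, 0.29) = 0.29
  Gödel value = 0.29
Łukasiewicz evaluation:
  not Q: Łukasiewicz ¬ gives 1 − 0.29 = 0.71
  (not Q → P): min(1, 1 − 0.71 + 0.6) = 0.89
  (P ∨ P) = max(0.6, 0.6) = 0.6
  not (P ∨ P): Łukasiewicz ¬ gives 1 − 0.6 = 0.4
  (not (P ∨ P) ∨ P) = max(0.4, 0.6) = 0.6
  ((not Q → P) → (not (P ∨ P) ∨ P)): min(1, 1 − 0.89 + 0.6) = 0.71
  (Q ∧ Q) = min(0.29, 0.29) = 0.29
  (R → (Q ∧ Q)): min(1, 1 − 0.53 + 0.29) = 0.76
  (R → (R → (Q ∧ Q))): min(1, 1 − 0.53 + 0.76) = 1
  (((not Q → P) → (not (P ∨ P) ∨ P)) ∧ (R → (R → (Q ∧ Q)))) = min(0.71, 1) = 0.71
  Łukasiewicz value = 0.71
Difference: 0.29 − 0.71 = -0.42

-0.42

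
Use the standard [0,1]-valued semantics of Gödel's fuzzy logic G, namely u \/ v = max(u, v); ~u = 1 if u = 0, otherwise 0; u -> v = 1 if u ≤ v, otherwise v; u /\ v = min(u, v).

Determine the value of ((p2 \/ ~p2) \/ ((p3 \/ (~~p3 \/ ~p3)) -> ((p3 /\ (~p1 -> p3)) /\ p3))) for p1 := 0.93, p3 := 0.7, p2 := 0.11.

~p2: Gödel ¬ of 0.11 = 0 (operand ≠ 0)
(p2 \/ ~p2) = max(0.11, 0) = 0.11
~p3: Gödel ¬ of 0.7 = 0 (operand ≠ 0)
~~p3: Gödel ¬ of 0 = 1 (operand is 0)
~p3: Gödel ¬ of 0.7 = 0 (operand ≠ 0)
(~~p3 \/ ~p3) = max(1, 0) = 1
(p3 \/ (~~p3 \/ ~p3)) = max(0.7, 1) = 1
~p1: Gödel ¬ of 0.93 = 0 (operand ≠ 0)
(~p1 -> p3): 0 ≤ 0.7, so result = 1
(p3 /\ (~p1 -> p3)) = min(0.7, 1) = 0.7
((p3 /\ (~p1 -> p3)) /\ p3) = min(0.7, 0.7) = 0.7
((p3 \/ (~~p3 \/ ~p3)) -> ((p3 /\ (~p1 -> p3)) /\ p3)): 1 > 0.7, so result = 0.7
((p2 \/ ~p2) \/ ((p3 \/ (~~p3 \/ ~p3)) -> ((p3 /\ (~p1 -> p3)) /\ p3))) = max(0.11, 0.7) = 0.7

0.70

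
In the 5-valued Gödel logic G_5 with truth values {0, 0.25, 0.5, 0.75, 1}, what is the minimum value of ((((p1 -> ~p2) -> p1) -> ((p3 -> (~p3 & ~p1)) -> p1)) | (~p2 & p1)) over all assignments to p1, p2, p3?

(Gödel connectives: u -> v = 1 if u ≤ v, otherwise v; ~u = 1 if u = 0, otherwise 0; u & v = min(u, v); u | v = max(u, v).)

The minimum is attained at p1 = 0.25, p2 = 0.25, p3 = 0:
  ~p2: Gödel ¬ of 0.25 = 0 (operand ≠ 0)
  (p1 -> ~p2): 0.25 > 0, so result = 0
  ((p1 -> ~p2) -> p1): 0 ≤ 0.25, so result = 1
  ~p3: Gödel ¬ of 0 = 1 (operand is 0)
  ~p1: Gödel ¬ of 0.25 = 0 (operand ≠ 0)
  (~p3 & ~p1) = min(1, 0) = 0
  (p3 -> (~p3 & ~p1)): 0 ≤ 0, so result = 1
  ((p3 -> (~p3 & ~p1)) -> p1): 1 > 0.25, so result = 0.25
  (((p1 -> ~p2) -> p1) -> ((p3 -> (~p3 & ~p1)) -> p1)): 1 > 0.25, so result = 0.25
  ~p2: Gödel ¬ of 0.25 = 0 (operand ≠ 0)
  (~p2 & p1) = min(0, 0.25) = 0
  ((((p1 -> ~p2) -> p1) -> ((p3 -> (~p3 & ~p1)) -> p1)) | (~p2 & p1)) = max(0.25, 0) = 0.25
Checking all 125 assignments confirms none give a value below 0.25.

0.25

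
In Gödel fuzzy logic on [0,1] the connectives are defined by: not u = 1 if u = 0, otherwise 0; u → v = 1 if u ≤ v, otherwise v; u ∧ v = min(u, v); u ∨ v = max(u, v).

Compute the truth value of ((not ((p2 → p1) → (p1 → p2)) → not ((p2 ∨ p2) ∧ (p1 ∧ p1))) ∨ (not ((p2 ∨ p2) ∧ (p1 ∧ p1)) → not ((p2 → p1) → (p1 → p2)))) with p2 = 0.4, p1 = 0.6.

1.00

(p2 → p1): 0.4 ≤ 0.6, so result = 1
(p1 → p2): 0.6 > 0.4, so result = 0.4
((p2 → p1) → (p1 → p2)): 1 > 0.4, so result = 0.4
not ((p2 → p1) → (p1 → p2)): Gödel ¬ of 0.4 = 0 (operand ≠ 0)
(p2 ∨ p2) = max(0.4, 0.4) = 0.4
(p1 ∧ p1) = min(0.6, 0.6) = 0.6
((p2 ∨ p2) ∧ (p1 ∧ p1)) = min(0.4, 0.6) = 0.4
not ((p2 ∨ p2) ∧ (p1 ∧ p1)): Gödel ¬ of 0.4 = 0 (operand ≠ 0)
(not ((p2 → p1) → (p1 → p2)) → not ((p2 ∨ p2) ∧ (p1 ∧ p1))): 0 ≤ 0, so result = 1
(p2 ∨ p2) = max(0.4, 0.4) = 0.4
(p1 ∧ p1) = min(0.6, 0.6) = 0.6
((p2 ∨ p2) ∧ (p1 ∧ p1)) = min(0.4, 0.6) = 0.4
not ((p2 ∨ p2) ∧ (p1 ∧ p1)): Gödel ¬ of 0.4 = 0 (operand ≠ 0)
(p2 → p1): 0.4 ≤ 0.6, so result = 1
(p1 → p2): 0.6 > 0.4, so result = 0.4
((p2 → p1) → (p1 → p2)): 1 > 0.4, so result = 0.4
not ((p2 → p1) → (p1 → p2)): Gödel ¬ of 0.4 = 0 (operand ≠ 0)
(not ((p2 ∨ p2) ∧ (p1 ∧ p1)) → not ((p2 → p1) → (p1 → p2))): 0 ≤ 0, so result = 1
((not ((p2 → p1) → (p1 → p2)) → not ((p2 ∨ p2) ∧ (p1 ∧ p1))) ∨ (not ((p2 ∨ p2) ∧ (p1 ∧ p1)) → not ((p2 → p1) → (p1 → p2)))) = max(1, 1) = 1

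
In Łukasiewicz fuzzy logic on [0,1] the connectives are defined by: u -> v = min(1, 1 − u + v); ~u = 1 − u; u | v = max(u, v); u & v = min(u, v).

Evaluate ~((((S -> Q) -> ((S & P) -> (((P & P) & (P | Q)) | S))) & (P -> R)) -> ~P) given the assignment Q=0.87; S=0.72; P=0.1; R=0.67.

(S -> Q): min(1, 1 − 0.72 + 0.87) = 1
(S & P) = min(0.72, 0.1) = 0.1
(P & P) = min(0.1, 0.1) = 0.1
(P | Q) = max(0.1, 0.87) = 0.87
((P & P) & (P | Q)) = min(0.1, 0.87) = 0.1
(((P & P) & (P | Q)) | S) = max(0.1, 0.72) = 0.72
((S & P) -> (((P & P) & (P | Q)) | S)): min(1, 1 − 0.1 + 0.72) = 1
((S -> Q) -> ((S & P) -> (((P & P) & (P | Q)) | S))): min(1, 1 − 1 + 1) = 1
(P -> R): min(1, 1 − 0.1 + 0.67) = 1
(((S -> Q) -> ((S & P) -> (((P & P) & (P | Q)) | S))) & (P -> R)) = min(1, 1) = 1
~P: Łukasiewicz ¬ gives 1 − 0.1 = 0.9
((((S -> Q) -> ((S & P) -> (((P & P) & (P | Q)) | S))) & (P -> R)) -> ~P): min(1, 1 − 1 + 0.9) = 0.9
~((((S -> Q) -> ((S & P) -> (((P & P) & (P | Q)) | S))) & (P -> R)) -> ~P): Łukasiewicz ¬ gives 1 − 0.9 = 0.1

0.10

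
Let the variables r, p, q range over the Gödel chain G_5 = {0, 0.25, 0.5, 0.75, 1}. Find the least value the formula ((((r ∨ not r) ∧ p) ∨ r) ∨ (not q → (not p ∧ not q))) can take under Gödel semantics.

0.25

The minimum is attained at r = 0, p = 0.25, q = 0:
  not r: Gödel ¬ of 0 = 1 (operand is 0)
  (r ∨ not r) = max(0, 1) = 1
  ((r ∨ not r) ∧ p) = min(1, 0.25) = 0.25
  (((r ∨ not r) ∧ p) ∨ r) = max(0.25, 0) = 0.25
  not q: Gödel ¬ of 0 = 1 (operand is 0)
  not p: Gödel ¬ of 0.25 = 0 (operand ≠ 0)
  not q: Gödel ¬ of 0 = 1 (operand is 0)
  (not p ∧ not q) = min(0, 1) = 0
  (not q → (not p ∧ not q)): 1 > 0, so result = 0
  ((((r ∨ not r) ∧ p) ∨ r) ∨ (not q → (not p ∧ not q))) = max(0.25, 0) = 0.25
Checking all 125 assignments confirms none give a value below 0.25.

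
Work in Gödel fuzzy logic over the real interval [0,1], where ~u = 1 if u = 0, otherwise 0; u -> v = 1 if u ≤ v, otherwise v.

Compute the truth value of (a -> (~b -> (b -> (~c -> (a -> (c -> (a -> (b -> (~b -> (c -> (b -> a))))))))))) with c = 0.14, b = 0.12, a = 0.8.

~b: Gödel ¬ of 0.12 = 0 (operand ≠ 0)
~c: Gödel ¬ of 0.14 = 0 (operand ≠ 0)
~b: Gödel ¬ of 0.12 = 0 (operand ≠ 0)
(b -> a): 0.12 ≤ 0.8, so result = 1
(c -> (b -> a)): 0.14 ≤ 1, so result = 1
(~b -> (c -> (b -> a))): 0 ≤ 1, so result = 1
(b -> (~b -> (c -> (b -> a)))): 0.12 ≤ 1, so result = 1
(a -> (b -> (~b -> (c -> (b -> a))))): 0.8 ≤ 1, so result = 1
(c -> (a -> (b -> (~b -> (c -> (b -> a)))))): 0.14 ≤ 1, so result = 1
(a -> (c -> (a -> (b -> (~b -> (c -> (b -> a))))))): 0.8 ≤ 1, so result = 1
(~c -> (a -> (c -> (a -> (b -> (~b -> (c -> (b -> a)))))))): 0 ≤ 1, so result = 1
(b -> (~c -> (a -> (c -> (a -> (b -> (~b -> (c -> (b -> a))))))))): 0.12 ≤ 1, so result = 1
(~b -> (b -> (~c -> (a -> (c -> (a -> (b -> (~b -> (c -> (b -> a)))))))))): 0 ≤ 1, so result = 1
(a -> (~b -> (b -> (~c -> (a -> (c -> (a -> (b -> (~b -> (c -> (b -> a))))))))))): 0.8 ≤ 1, so result = 1

1.00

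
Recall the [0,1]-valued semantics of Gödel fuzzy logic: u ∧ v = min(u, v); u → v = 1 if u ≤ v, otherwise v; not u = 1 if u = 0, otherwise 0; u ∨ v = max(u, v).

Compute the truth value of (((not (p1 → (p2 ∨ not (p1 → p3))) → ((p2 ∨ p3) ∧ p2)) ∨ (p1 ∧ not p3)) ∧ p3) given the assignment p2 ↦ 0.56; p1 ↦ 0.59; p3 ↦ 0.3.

0.30

(p1 → p3): 0.59 > 0.3, so result = 0.3
not (p1 → p3): Gödel ¬ of 0.3 = 0 (operand ≠ 0)
(p2 ∨ not (p1 → p3)) = max(0.56, 0) = 0.56
(p1 → (p2 ∨ not (p1 → p3))): 0.59 > 0.56, so result = 0.56
not (p1 → (p2 ∨ not (p1 → p3))): Gödel ¬ of 0.56 = 0 (operand ≠ 0)
(p2 ∨ p3) = max(0.56, 0.3) = 0.56
((p2 ∨ p3) ∧ p2) = min(0.56, 0.56) = 0.56
(not (p1 → (p2 ∨ not (p1 → p3))) → ((p2 ∨ p3) ∧ p2)): 0 ≤ 0.56, so result = 1
not p3: Gödel ¬ of 0.3 = 0 (operand ≠ 0)
(p1 ∧ not p3) = min(0.59, 0) = 0
((not (p1 → (p2 ∨ not (p1 → p3))) → ((p2 ∨ p3) ∧ p2)) ∨ (p1 ∧ not p3)) = max(1, 0) = 1
(((not (p1 → (p2 ∨ not (p1 → p3))) → ((p2 ∨ p3) ∧ p2)) ∨ (p1 ∧ not p3)) ∧ p3) = min(1, 0.3) = 0.3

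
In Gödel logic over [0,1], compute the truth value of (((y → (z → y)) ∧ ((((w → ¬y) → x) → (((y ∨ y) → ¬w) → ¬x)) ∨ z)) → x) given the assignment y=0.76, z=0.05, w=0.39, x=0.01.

0.01

(z → y): 0.05 ≤ 0.76, so result = 1
(y → (z → y)): 0.76 ≤ 1, so result = 1
¬y: Gödel ¬ of 0.76 = 0 (operand ≠ 0)
(w → ¬y): 0.39 > 0, so result = 0
((w → ¬y) → x): 0 ≤ 0.01, so result = 1
(y ∨ y) = max(0.76, 0.76) = 0.76
¬w: Gödel ¬ of 0.39 = 0 (operand ≠ 0)
((y ∨ y) → ¬w): 0.76 > 0, so result = 0
¬x: Gödel ¬ of 0.01 = 0 (operand ≠ 0)
(((y ∨ y) → ¬w) → ¬x): 0 ≤ 0, so result = 1
(((w → ¬y) → x) → (((y ∨ y) → ¬w) → ¬x)): 1 ≤ 1, so result = 1
((((w → ¬y) → x) → (((y ∨ y) → ¬w) → ¬x)) ∨ z) = max(1, 0.05) = 1
((y → (z → y)) ∧ ((((w → ¬y) → x) → (((y ∨ y) → ¬w) → ¬x)) ∨ z)) = min(1, 1) = 1
(((y → (z → y)) ∧ ((((w → ¬y) → x) → (((y ∨ y) → ¬w) → ¬x)) ∨ z)) → x): 1 > 0.01, so result = 0.01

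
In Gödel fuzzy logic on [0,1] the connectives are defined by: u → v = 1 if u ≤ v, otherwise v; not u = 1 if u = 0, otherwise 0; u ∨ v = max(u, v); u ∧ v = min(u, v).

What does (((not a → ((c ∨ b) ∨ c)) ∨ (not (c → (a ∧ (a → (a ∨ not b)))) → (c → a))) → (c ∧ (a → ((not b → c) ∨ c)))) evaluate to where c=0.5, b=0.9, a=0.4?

not a: Gödel ¬ of 0.4 = 0 (operand ≠ 0)
(c ∨ b) = max(0.5, 0.9) = 0.9
((c ∨ b) ∨ c) = max(0.9, 0.5) = 0.9
(not a → ((c ∨ b) ∨ c)): 0 ≤ 0.9, so result = 1
not b: Gödel ¬ of 0.9 = 0 (operand ≠ 0)
(a ∨ not b) = max(0.4, 0) = 0.4
(a → (a ∨ not b)): 0.4 ≤ 0.4, so result = 1
(a ∧ (a → (a ∨ not b))) = min(0.4, 1) = 0.4
(c → (a ∧ (a → (a ∨ not b)))): 0.5 > 0.4, so result = 0.4
not (c → (a ∧ (a → (a ∨ not b)))): Gödel ¬ of 0.4 = 0 (operand ≠ 0)
(c → a): 0.5 > 0.4, so result = 0.4
(not (c → (a ∧ (a → (a ∨ not b)))) → (c → a)): 0 ≤ 0.4, so result = 1
((not a → ((c ∨ b) ∨ c)) ∨ (not (c → (a ∧ (a → (a ∨ not b)))) → (c → a))) = max(1, 1) = 1
not b: Gödel ¬ of 0.9 = 0 (operand ≠ 0)
(not b → c): 0 ≤ 0.5, so result = 1
((not b → c) ∨ c) = max(1, 0.5) = 1
(a → ((not b → c) ∨ c)): 0.4 ≤ 1, so result = 1
(c ∧ (a → ((not b → c) ∨ c))) = min(0.5, 1) = 0.5
(((not a → ((c ∨ b) ∨ c)) ∨ (not (c → (a ∧ (a → (a ∨ not b)))) → (c → a))) → (c ∧ (a → ((not b → c) ∨ c)))): 1 > 0.5, so result = 0.5

0.50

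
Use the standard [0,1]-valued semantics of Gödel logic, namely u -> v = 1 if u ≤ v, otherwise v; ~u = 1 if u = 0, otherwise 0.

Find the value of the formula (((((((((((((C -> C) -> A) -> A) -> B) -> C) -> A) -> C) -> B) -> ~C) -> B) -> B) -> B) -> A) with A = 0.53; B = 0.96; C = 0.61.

(C -> C): 0.61 ≤ 0.61, so result = 1
((C -> C) -> A): 1 > 0.53, so result = 0.53
(((C -> C) -> A) -> A): 0.53 ≤ 0.53, so result = 1
((((C -> C) -> A) -> A) -> B): 1 > 0.96, so result = 0.96
(((((C -> C) -> A) -> A) -> B) -> C): 0.96 > 0.61, so result = 0.61
((((((C -> C) -> A) -> A) -> B) -> C) -> A): 0.61 > 0.53, so result = 0.53
(((((((C -> C) -> A) -> A) -> B) -> C) -> A) -> C): 0.53 ≤ 0.61, so result = 1
((((((((C -> C) -> A) -> A) -> B) -> C) -> A) -> C) -> B): 1 > 0.96, so result = 0.96
~C: Gödel ¬ of 0.61 = 0 (operand ≠ 0)
(((((((((C -> C) -> A) -> A) -> B) -> C) -> A) -> C) -> B) -> ~C): 0.96 > 0, so result = 0
((((((((((C -> C) -> A) -> A) -> B) -> C) -> A) -> C) -> B) -> ~C) -> B): 0 ≤ 0.96, so result = 1
(((((((((((C -> C) -> A) -> A) -> B) -> C) -> A) -> C) -> B) -> ~C) -> B) -> B): 1 > 0.96, so result = 0.96
((((((((((((C -> C) -> A) -> A) -> B) -> C) -> A) -> C) -> B) -> ~C) -> B) -> B) -> B): 0.96 ≤ 0.96, so result = 1
(((((((((((((C -> C) -> A) -> A) -> B) -> C) -> A) -> C) -> B) -> ~C) -> B) -> B) -> B) -> A): 1 > 0.53, so result = 0.53

0.53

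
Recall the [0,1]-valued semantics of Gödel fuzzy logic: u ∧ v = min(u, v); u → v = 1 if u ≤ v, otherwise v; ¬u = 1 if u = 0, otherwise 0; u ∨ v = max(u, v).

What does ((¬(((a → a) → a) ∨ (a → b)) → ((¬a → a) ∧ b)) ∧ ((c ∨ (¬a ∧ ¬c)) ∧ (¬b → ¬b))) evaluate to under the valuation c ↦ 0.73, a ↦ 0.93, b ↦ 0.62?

(a → a): 0.93 ≤ 0.93, so result = 1
((a → a) → a): 1 > 0.93, so result = 0.93
(a → b): 0.93 > 0.62, so result = 0.62
(((a → a) → a) ∨ (a → b)) = max(0.93, 0.62) = 0.93
¬(((a → a) → a) ∨ (a → b)): Gödel ¬ of 0.93 = 0 (operand ≠ 0)
¬a: Gödel ¬ of 0.93 = 0 (operand ≠ 0)
(¬a → a): 0 ≤ 0.93, so result = 1
((¬a → a) ∧ b) = min(1, 0.62) = 0.62
(¬(((a → a) → a) ∨ (a → b)) → ((¬a → a) ∧ b)): 0 ≤ 0.62, so result = 1
¬a: Gödel ¬ of 0.93 = 0 (operand ≠ 0)
¬c: Gödel ¬ of 0.73 = 0 (operand ≠ 0)
(¬a ∧ ¬c) = min(0, 0) = 0
(c ∨ (¬a ∧ ¬c)) = max(0.73, 0) = 0.73
¬b: Gödel ¬ of 0.62 = 0 (operand ≠ 0)
¬b: Gödel ¬ of 0.62 = 0 (operand ≠ 0)
(¬b → ¬b): 0 ≤ 0, so result = 1
((c ∨ (¬a ∧ ¬c)) ∧ (¬b → ¬b)) = min(0.73, 1) = 0.73
((¬(((a → a) → a) ∨ (a → b)) → ((¬a → a) ∧ b)) ∧ ((c ∨ (¬a ∧ ¬c)) ∧ (¬b → ¬b))) = min(1, 0.73) = 0.73

0.73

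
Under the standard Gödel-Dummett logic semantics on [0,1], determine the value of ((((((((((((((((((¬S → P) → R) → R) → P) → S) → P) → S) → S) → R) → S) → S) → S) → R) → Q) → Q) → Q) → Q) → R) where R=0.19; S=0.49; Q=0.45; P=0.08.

0.19

¬S: Gödel ¬ of 0.49 = 0 (operand ≠ 0)
(¬S → P): 0 ≤ 0.08, so result = 1
((¬S → P) → R): 1 > 0.19, so result = 0.19
(((¬S → P) → R) → R): 0.19 ≤ 0.19, so result = 1
((((¬S → P) → R) → R) → P): 1 > 0.08, so result = 0.08
(((((¬S → P) → R) → R) → P) → S): 0.08 ≤ 0.49, so result = 1
((((((¬S → P) → R) → R) → P) → S) → P): 1 > 0.08, so result = 0.08
(((((((¬S → P) → R) → R) → P) → S) → P) → S): 0.08 ≤ 0.49, so result = 1
((((((((¬S → P) → R) → R) → P) → S) → P) → S) → S): 1 > 0.49, so result = 0.49
(((((((((¬S → P) → R) → R) → P) → S) → P) → S) → S) → R): 0.49 > 0.19, so result = 0.19
((((((((((¬S → P) → R) → R) → P) → S) → P) → S) → S) → R) → S): 0.19 ≤ 0.49, so result = 1
(((((((((((¬S → P) → R) → R) → P) → S) → P) → S) → S) → R) → S) → S): 1 > 0.49, so result = 0.49
((((((((((((¬S → P) → R) → R) → P) → S) → P) → S) → S) → R) → S) → S) → S): 0.49 ≤ 0.49, so result = 1
(((((((((((((¬S → P) → R) → R) → P) → S) → P) → S) → S) → R) → S) → S) → S) → R): 1 > 0.19, so result = 0.19
((((((((((((((¬S → P) → R) → R) → P) → S) → P) → S) → S) → R) → S) → S) → S) → R) → Q): 0.19 ≤ 0.45, so result = 1
(((((((((((((((¬S → P) → R) → R) → P) → S) → P) → S) → S) → R) → S) → S) → S) → R) → Q) → Q): 1 > 0.45, so result = 0.45
((((((((((((((((¬S → P) → R) → R) → P) → S) → P) → S) → S) → R) → S) → S) → S) → R) → Q) → Q) → Q): 0.45 ≤ 0.45, so result = 1
(((((((((((((((((¬S → P) → R) → R) → P) → S) → P) → S) → S) → R) → S) → S) → S) → R) → Q) → Q) → Q) → Q): 1 > 0.45, so result = 0.45
((((((((((((((((((¬S → P) → R) → R) → P) → S) → P) → S) → S) → R) → S) → S) → S) → R) → Q) → Q) → Q) → Q) → R): 0.45 > 0.19, so result = 0.19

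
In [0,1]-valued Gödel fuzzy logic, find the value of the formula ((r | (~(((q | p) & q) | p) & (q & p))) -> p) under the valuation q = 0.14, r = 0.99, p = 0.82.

0.82

(q | p) = max(0.14, 0.82) = 0.82
((q | p) & q) = min(0.82, 0.14) = 0.14
(((q | p) & q) | p) = max(0.14, 0.82) = 0.82
~(((q | p) & q) | p): Gödel ¬ of 0.82 = 0 (operand ≠ 0)
(q & p) = min(0.14, 0.82) = 0.14
(~(((q | p) & q) | p) & (q & p)) = min(0, 0.14) = 0
(r | (~(((q | p) & q) | p) & (q & p))) = max(0.99, 0) = 0.99
((r | (~(((q | p) & q) | p) & (q & p))) -> p): 0.99 > 0.82, so result = 0.82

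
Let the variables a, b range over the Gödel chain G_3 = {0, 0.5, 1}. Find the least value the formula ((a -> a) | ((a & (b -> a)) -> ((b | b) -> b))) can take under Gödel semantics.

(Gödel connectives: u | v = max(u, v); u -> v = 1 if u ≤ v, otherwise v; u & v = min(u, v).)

1.00

Every assignment gives 1. For instance at a = 0, b = 0:
  (a -> a): 0 ≤ 0, so result = 1
  (b -> a): 0 ≤ 0, so result = 1
  (a & (b -> a)) = min(0, 1) = 0
  (b | b) = max(0, 0) = 0
  ((b | b) -> b): 0 ≤ 0, so result = 1
  ((a & (b -> a)) -> ((b | b) -> b)): 0 ≤ 1, so result = 1
  ((a -> a) | ((a & (b -> a)) -> ((b | b) -> b))) = max(1, 1) = 1
All 9 assignments give value 1 — the formula is a G_3-tautology.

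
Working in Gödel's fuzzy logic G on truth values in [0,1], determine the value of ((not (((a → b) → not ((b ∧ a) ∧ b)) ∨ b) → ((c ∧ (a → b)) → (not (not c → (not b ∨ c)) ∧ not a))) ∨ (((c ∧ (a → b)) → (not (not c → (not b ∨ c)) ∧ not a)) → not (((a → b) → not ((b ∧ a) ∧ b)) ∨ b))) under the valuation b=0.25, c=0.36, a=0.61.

(a → b): 0.61 > 0.25, so result = 0.25
(b ∧ a) = min(0.25, 0.61) = 0.25
((b ∧ a) ∧ b) = min(0.25, 0.25) = 0.25
not ((b ∧ a) ∧ b): Gödel ¬ of 0.25 = 0 (operand ≠ 0)
((a → b) → not ((b ∧ a) ∧ b)): 0.25 > 0, so result = 0
(((a → b) → not ((b ∧ a) ∧ b)) ∨ b) = max(0, 0.25) = 0.25
not (((a → b) → not ((b ∧ a) ∧ b)) ∨ b): Gödel ¬ of 0.25 = 0 (operand ≠ 0)
(a → b): 0.61 > 0.25, so result = 0.25
(c ∧ (a → b)) = min(0.36, 0.25) = 0.25
not c: Gödel ¬ of 0.36 = 0 (operand ≠ 0)
not b: Gödel ¬ of 0.25 = 0 (operand ≠ 0)
(not b ∨ c) = max(0, 0.36) = 0.36
(not c → (not b ∨ c)): 0 ≤ 0.36, so result = 1
not (not c → (not b ∨ c)): Gödel ¬ of 1 = 0 (operand ≠ 0)
not a: Gödel ¬ of 0.61 = 0 (operand ≠ 0)
(not (not c → (not b ∨ c)) ∧ not a) = min(0, 0) = 0
((c ∧ (a → b)) → (not (not c → (not b ∨ c)) ∧ not a)): 0.25 > 0, so result = 0
(not (((a → b) → not ((b ∧ a) ∧ b)) ∨ b) → ((c ∧ (a → b)) → (not (not c → (not b ∨ c)) ∧ not a))): 0 ≤ 0, so result = 1
(a → b): 0.61 > 0.25, so result = 0.25
(c ∧ (a → b)) = min(0.36, 0.25) = 0.25
not c: Gödel ¬ of 0.36 = 0 (operand ≠ 0)
not b: Gödel ¬ of 0.25 = 0 (operand ≠ 0)
(not b ∨ c) = max(0, 0.36) = 0.36
(not c → (not b ∨ c)): 0 ≤ 0.36, so result = 1
not (not c → (not b ∨ c)): Gödel ¬ of 1 = 0 (operand ≠ 0)
not a: Gödel ¬ of 0.61 = 0 (operand ≠ 0)
(not (not c → (not b ∨ c)) ∧ not a) = min(0, 0) = 0
((c ∧ (a → b)) → (not (not c → (not b ∨ c)) ∧ not a)): 0.25 > 0, so result = 0
(a → b): 0.61 > 0.25, so result = 0.25
(b ∧ a) = min(0.25, 0.61) = 0.25
((b ∧ a) ∧ b) = min(0.25, 0.25) = 0.25
not ((b ∧ a) ∧ b): Gödel ¬ of 0.25 = 0 (operand ≠ 0)
((a → b) → not ((b ∧ a) ∧ b)): 0.25 > 0, so result = 0
(((a → b) → not ((b ∧ a) ∧ b)) ∨ b) = max(0, 0.25) = 0.25
not (((a → b) → not ((b ∧ a) ∧ b)) ∨ b): Gödel ¬ of 0.25 = 0 (operand ≠ 0)
(((c ∧ (a → b)) → (not (not c → (not b ∨ c)) ∧ not a)) → not (((a → b) → not ((b ∧ a) ∧ b)) ∨ b)): 0 ≤ 0, so result = 1
((not (((a → b) → not ((b ∧ a) ∧ b)) ∨ b) → ((c ∧ (a → b)) → (not (not c → (not b ∨ c)) ∧ not a))) ∨ (((c ∧ (a → b)) → (not (not c → (not b ∨ c)) ∧ not a)) → not (((a → b) → not ((b ∧ a) ∧ b)) ∨ b))) = max(1, 1) = 1

1.00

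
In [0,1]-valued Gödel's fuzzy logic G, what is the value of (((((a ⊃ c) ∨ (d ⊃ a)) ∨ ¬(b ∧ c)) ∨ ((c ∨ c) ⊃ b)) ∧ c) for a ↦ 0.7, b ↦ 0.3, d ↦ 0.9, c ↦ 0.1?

(a ⊃ c): 0.7 > 0.1, so result = 0.1
(d ⊃ a): 0.9 > 0.7, so result = 0.7
((a ⊃ c) ∨ (d ⊃ a)) = max(0.1, 0.7) = 0.7
(b ∧ c) = min(0.3, 0.1) = 0.1
¬(b ∧ c): Gödel ¬ of 0.1 = 0 (operand ≠ 0)
(((a ⊃ c) ∨ (d ⊃ a)) ∨ ¬(b ∧ c)) = max(0.7, 0) = 0.7
(c ∨ c) = max(0.1, 0.1) = 0.1
((c ∨ c) ⊃ b): 0.1 ≤ 0.3, so result = 1
((((a ⊃ c) ∨ (d ⊃ a)) ∨ ¬(b ∧ c)) ∨ ((c ∨ c) ⊃ b)) = max(0.7, 1) = 1
(((((a ⊃ c) ∨ (d ⊃ a)) ∨ ¬(b ∧ c)) ∨ ((c ∨ c) ⊃ b)) ∧ c) = min(1, 0.1) = 0.1

0.10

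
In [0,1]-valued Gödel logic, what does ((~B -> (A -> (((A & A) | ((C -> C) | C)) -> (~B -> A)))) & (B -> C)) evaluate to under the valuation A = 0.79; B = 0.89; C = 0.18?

~B: Gödel ¬ of 0.89 = 0 (operand ≠ 0)
(A & A) = min(0.79, 0.79) = 0.79
(C -> C): 0.18 ≤ 0.18, so result = 1
((C -> C) | C) = max(1, 0.18) = 1
((A & A) | ((C -> C) | C)) = max(0.79, 1) = 1
~B: Gödel ¬ of 0.89 = 0 (operand ≠ 0)
(~B -> A): 0 ≤ 0.79, so result = 1
(((A & A) | ((C -> C) | C)) -> (~B -> A)): 1 ≤ 1, so result = 1
(A -> (((A & A) | ((C -> C) | C)) -> (~B -> A))): 0.79 ≤ 1, so result = 1
(~B -> (A -> (((A & A) | ((C -> C) | C)) -> (~B -> A)))): 0 ≤ 1, so result = 1
(B -> C): 0.89 > 0.18, so result = 0.18
((~B -> (A -> (((A & A) | ((C -> C) | C)) -> (~B -> A)))) & (B -> C)) = min(1, 0.18) = 0.18

0.18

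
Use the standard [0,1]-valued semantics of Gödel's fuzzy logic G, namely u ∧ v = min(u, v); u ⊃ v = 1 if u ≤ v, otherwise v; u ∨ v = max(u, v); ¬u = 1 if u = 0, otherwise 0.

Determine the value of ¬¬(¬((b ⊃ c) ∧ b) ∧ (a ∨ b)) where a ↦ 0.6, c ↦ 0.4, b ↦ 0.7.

(b ⊃ c): 0.7 > 0.4, so result = 0.4
((b ⊃ c) ∧ b) = min(0.4, 0.7) = 0.4
¬((b ⊃ c) ∧ b): Gödel ¬ of 0.4 = 0 (operand ≠ 0)
(a ∨ b) = max(0.6, 0.7) = 0.7
(¬((b ⊃ c) ∧ b) ∧ (a ∨ b)) = min(0, 0.7) = 0
¬(¬((b ⊃ c) ∧ b) ∧ (a ∨ b)): Gödel ¬ of 0 = 1 (operand is 0)
¬¬(¬((b ⊃ c) ∧ b) ∧ (a ∨ b)): Gödel ¬ of 1 = 0 (operand ≠ 0)

0.00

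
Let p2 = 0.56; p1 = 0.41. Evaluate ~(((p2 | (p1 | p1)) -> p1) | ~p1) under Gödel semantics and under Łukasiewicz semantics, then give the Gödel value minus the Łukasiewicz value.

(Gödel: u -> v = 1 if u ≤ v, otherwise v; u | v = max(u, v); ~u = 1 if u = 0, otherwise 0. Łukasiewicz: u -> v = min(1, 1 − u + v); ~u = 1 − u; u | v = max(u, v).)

-0.15

Gödel evaluation:
  (p1 | p1) = max(0.41, 0.41) = 0.41
  (p2 | (p1 | p1)) = max(0.56, 0.41) = 0.56
  ((p2 | (p1 | p1)) -> p1): 0.56 > 0.41, so result = 0.41
  ~p1: Gödel ¬ of 0.41 = 0 (operand ≠ 0)
  (((p2 | (p1 | p1)) -> p1) | ~p1) = max(0.41, 0) = 0.41
  ~(((p2 | (p1 | p1)) -> p1) | ~p1): Gödel ¬ of 0.41 = 0 (operand ≠ 0)
  Gödel value = 0
Łukasiewicz evaluation:
  (p1 | p1) = max(0.41, 0.41) = 0.41
  (p2 | (p1 | p1)) = max(0.56, 0.41) = 0.56
  ((p2 | (p1 | p1)) -> p1): min(1, 1 − 0.56 + 0.41) = 0.85
  ~p1: Łukasiewicz ¬ gives 1 − 0.41 = 0.59
  (((p2 | (p1 | p1)) -> p1) | ~p1) = max(0.85, 0.59) = 0.85
  ~(((p2 | (p1 | p1)) -> p1) | ~p1): Łukasiewicz ¬ gives 1 − 0.85 = 0.15
  Łukasiewicz value = 0.15
Difference: 0 − 0.15 = -0.15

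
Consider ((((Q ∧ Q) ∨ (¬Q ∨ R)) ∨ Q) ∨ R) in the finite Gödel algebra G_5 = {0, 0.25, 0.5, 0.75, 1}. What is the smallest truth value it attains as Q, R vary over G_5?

0.25

The minimum is attained at Q = 0.25, R = 0:
  (Q ∧ Q) = min(0.25, 0.25) = 0.25
  ¬Q: Gödel ¬ of 0.25 = 0 (operand ≠ 0)
  (¬Q ∨ R) = max(0, 0) = 0
  ((Q ∧ Q) ∨ (¬Q ∨ R)) = max(0.25, 0) = 0.25
  (((Q ∧ Q) ∨ (¬Q ∨ R)) ∨ Q) = max(0.25, 0.25) = 0.25
  ((((Q ∧ Q) ∨ (¬Q ∨ R)) ∨ Q) ∨ R) = max(0.25, 0) = 0.25
Checking all 25 assignments confirms none give a value below 0.25.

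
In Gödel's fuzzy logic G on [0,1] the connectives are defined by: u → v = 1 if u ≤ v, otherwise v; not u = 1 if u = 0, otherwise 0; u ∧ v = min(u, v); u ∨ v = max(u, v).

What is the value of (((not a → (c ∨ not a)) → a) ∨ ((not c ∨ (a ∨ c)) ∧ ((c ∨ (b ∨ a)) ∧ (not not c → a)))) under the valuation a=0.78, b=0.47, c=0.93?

0.78

not a: Gödel ¬ of 0.78 = 0 (operand ≠ 0)
not a: Gödel ¬ of 0.78 = 0 (operand ≠ 0)
(c ∨ not a) = max(0.93, 0) = 0.93
(not a → (c ∨ not a)): 0 ≤ 0.93, so result = 1
((not a → (c ∨ not a)) → a): 1 > 0.78, so result = 0.78
not c: Gödel ¬ of 0.93 = 0 (operand ≠ 0)
(a ∨ c) = max(0.78, 0.93) = 0.93
(not c ∨ (a ∨ c)) = max(0, 0.93) = 0.93
(b ∨ a) = max(0.47, 0.78) = 0.78
(c ∨ (b ∨ a)) = max(0.93, 0.78) = 0.93
not c: Gödel ¬ of 0.93 = 0 (operand ≠ 0)
not not c: Gödel ¬ of 0 = 1 (operand is 0)
(not not c → a): 1 > 0.78, so result = 0.78
((c ∨ (b ∨ a)) ∧ (not not c → a)) = min(0.93, 0.78) = 0.78
((not c ∨ (a ∨ c)) ∧ ((c ∨ (b ∨ a)) ∧ (not not c → a))) = min(0.93, 0.78) = 0.78
(((not a → (c ∨ not a)) → a) ∨ ((not c ∨ (a ∨ c)) ∧ ((c ∨ (b ∨ a)) ∧ (not not c → a)))) = max(0.78, 0.78) = 0.78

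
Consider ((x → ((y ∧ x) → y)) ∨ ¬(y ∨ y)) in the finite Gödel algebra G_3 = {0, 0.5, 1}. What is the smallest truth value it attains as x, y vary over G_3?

Every assignment gives 1. For instance at x = 0, y = 0:
  (y ∧ x) = min(0, 0) = 0
  ((y ∧ x) → y): 0 ≤ 0, so result = 1
  (x → ((y ∧ x) → y)): 0 ≤ 1, so result = 1
  (y ∨ y) = max(0, 0) = 0
  ¬(y ∨ y): Gödel ¬ of 0 = 1 (operand is 0)
  ((x → ((y ∧ x) → y)) ∨ ¬(y ∨ y)) = max(1, 1) = 1
All 9 assignments give value 1 — the formula is a G_3-tautology.

1.00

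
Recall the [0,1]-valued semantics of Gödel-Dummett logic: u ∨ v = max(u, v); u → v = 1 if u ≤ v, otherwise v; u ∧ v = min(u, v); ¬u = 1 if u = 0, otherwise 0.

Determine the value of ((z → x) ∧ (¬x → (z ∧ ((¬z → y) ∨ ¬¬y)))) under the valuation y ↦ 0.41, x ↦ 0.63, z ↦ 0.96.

0.63

(z → x): 0.96 > 0.63, so result = 0.63
¬x: Gödel ¬ of 0.63 = 0 (operand ≠ 0)
¬z: Gödel ¬ of 0.96 = 0 (operand ≠ 0)
(¬z → y): 0 ≤ 0.41, so result = 1
¬y: Gödel ¬ of 0.41 = 0 (operand ≠ 0)
¬¬y: Gödel ¬ of 0 = 1 (operand is 0)
((¬z → y) ∨ ¬¬y) = max(1, 1) = 1
(z ∧ ((¬z → y) ∨ ¬¬y)) = min(0.96, 1) = 0.96
(¬x → (z ∧ ((¬z → y) ∨ ¬¬y))): 0 ≤ 0.96, so result = 1
((z → x) ∧ (¬x → (z ∧ ((¬z → y) ∨ ¬¬y)))) = min(0.63, 1) = 0.63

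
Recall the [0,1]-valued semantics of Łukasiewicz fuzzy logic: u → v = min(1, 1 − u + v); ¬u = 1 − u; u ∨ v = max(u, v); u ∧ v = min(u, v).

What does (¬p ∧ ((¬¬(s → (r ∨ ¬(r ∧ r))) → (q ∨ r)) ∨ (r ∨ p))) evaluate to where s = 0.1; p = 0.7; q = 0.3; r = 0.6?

0.30

¬p: Łukasiewicz ¬ gives 1 − 0.7 = 0.3
(r ∧ r) = min(0.6, 0.6) = 0.6
¬(r ∧ r): Łukasiewicz ¬ gives 1 − 0.6 = 0.4
(r ∨ ¬(r ∧ r)) = max(0.6, 0.4) = 0.6
(s → (r ∨ ¬(r ∧ r))): min(1, 1 − 0.1 + 0.6) = 1
¬(s → (r ∨ ¬(r ∧ r))): Łukasiewicz ¬ gives 1 − 1 = 0
¬¬(s → (r ∨ ¬(r ∧ r))): Łukasiewicz ¬ gives 1 − 0 = 1
(q ∨ r) = max(0.3, 0.6) = 0.6
(¬¬(s → (r ∨ ¬(r ∧ r))) → (q ∨ r)): min(1, 1 − 1 + 0.6) = 0.6
(r ∨ p) = max(0.6, 0.7) = 0.7
((¬¬(s → (r ∨ ¬(r ∧ r))) → (q ∨ r)) ∨ (r ∨ p)) = max(0.6, 0.7) = 0.7
(¬p ∧ ((¬¬(s → (r ∨ ¬(r ∧ r))) → (q ∨ r)) ∨ (r ∨ p))) = min(0.3, 0.7) = 0.3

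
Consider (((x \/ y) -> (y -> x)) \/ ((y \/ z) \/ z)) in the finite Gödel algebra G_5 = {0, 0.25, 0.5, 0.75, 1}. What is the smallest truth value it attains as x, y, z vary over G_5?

0.25

The minimum is attained at x = 0, y = 0.25, z = 0:
  (x \/ y) = max(0, 0.25) = 0.25
  (y -> x): 0.25 > 0, so result = 0
  ((x \/ y) -> (y -> x)): 0.25 > 0, so result = 0
  (y \/ z) = max(0.25, 0) = 0.25
  ((y \/ z) \/ z) = max(0.25, 0) = 0.25
  (((x \/ y) -> (y -> x)) \/ ((y \/ z) \/ z)) = max(0, 0.25) = 0.25
Checking all 125 assignments confirms none give a value below 0.25.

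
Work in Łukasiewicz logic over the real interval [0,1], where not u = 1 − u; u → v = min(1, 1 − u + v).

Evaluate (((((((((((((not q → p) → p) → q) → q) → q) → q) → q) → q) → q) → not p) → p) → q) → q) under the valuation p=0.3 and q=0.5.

not q: Łukasiewicz ¬ gives 1 − 0.5 = 0.5
(not q → p): min(1, 1 − 0.5 + 0.3) = 0.8
((not q → p) → p): min(1, 1 − 0.8 + 0.3) = 0.5
(((not q → p) → p) → q): min(1, 1 − 0.5 + 0.5) = 1
((((not q → p) → p) → q) → q): min(1, 1 − 1 + 0.5) = 0.5
(((((not q → p) → p) → q) → q) → q): min(1, 1 − 0.5 + 0.5) = 1
((((((not q → p) → p) → q) → q) → q) → q): min(1, 1 − 1 + 0.5) = 0.5
(((((((not q → p) → p) → q) → q) → q) → q) → q): min(1, 1 − 0.5 + 0.5) = 1
((((((((not q → p) → p) → q) → q) → q) → q) → q) → q): min(1, 1 − 1 + 0.5) = 0.5
(((((((((not q → p) → p) → q) → q) → q) → q) → q) → q) → q): min(1, 1 − 0.5 + 0.5) = 1
not p: Łukasiewicz ¬ gives 1 − 0.3 = 0.7
((((((((((not q → p) → p) → q) → q) → q) → q) → q) → q) → q) → not p): min(1, 1 − 1 + 0.7) = 0.7
(((((((((((not q → p) → p) → q) → q) → q) → q) → q) → q) → q) → not p) → p): min(1, 1 − 0.7 + 0.3) = 0.6
((((((((((((not q → p) → p) → q) → q) → q) → q) → q) → q) → q) → not p) → p) → q): min(1, 1 − 0.6 + 0.5) = 0.9
(((((((((((((not q → p) → p) → q) → q) → q) → q) → q) → q) → q) → not p) → p) → q) → q): min(1, 1 − 0.9 + 0.5) = 0.6

0.60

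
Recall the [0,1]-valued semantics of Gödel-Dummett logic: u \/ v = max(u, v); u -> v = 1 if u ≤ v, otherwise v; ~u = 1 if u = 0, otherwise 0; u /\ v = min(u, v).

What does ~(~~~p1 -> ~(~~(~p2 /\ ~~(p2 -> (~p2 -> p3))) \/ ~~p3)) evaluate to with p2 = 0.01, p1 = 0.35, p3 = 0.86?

0.00

~p1: Gödel ¬ of 0.35 = 0 (operand ≠ 0)
~~p1: Gödel ¬ of 0 = 1 (operand is 0)
~~~p1: Gödel ¬ of 1 = 0 (operand ≠ 0)
~p2: Gödel ¬ of 0.01 = 0 (operand ≠ 0)
~p2: Gödel ¬ of 0.01 = 0 (operand ≠ 0)
(~p2 -> p3): 0 ≤ 0.86, so result = 1
(p2 -> (~p2 -> p3)): 0.01 ≤ 1, so result = 1
~(p2 -> (~p2 -> p3)): Gödel ¬ of 1 = 0 (operand ≠ 0)
~~(p2 -> (~p2 -> p3)): Gödel ¬ of 0 = 1 (operand is 0)
(~p2 /\ ~~(p2 -> (~p2 -> p3))) = min(0, 1) = 0
~(~p2 /\ ~~(p2 -> (~p2 -> p3))): Gödel ¬ of 0 = 1 (operand is 0)
~~(~p2 /\ ~~(p2 -> (~p2 -> p3))): Gödel ¬ of 1 = 0 (operand ≠ 0)
~p3: Gödel ¬ of 0.86 = 0 (operand ≠ 0)
~~p3: Gödel ¬ of 0 = 1 (operand is 0)
(~~(~p2 /\ ~~(p2 -> (~p2 -> p3))) \/ ~~p3) = max(0, 1) = 1
~(~~(~p2 /\ ~~(p2 -> (~p2 -> p3))) \/ ~~p3): Gödel ¬ of 1 = 0 (operand ≠ 0)
(~~~p1 -> ~(~~(~p2 /\ ~~(p2 -> (~p2 -> p3))) \/ ~~p3)): 0 ≤ 0, so result = 1
~(~~~p1 -> ~(~~(~p2 /\ ~~(p2 -> (~p2 -> p3))) \/ ~~p3)): Gödel ¬ of 1 = 0 (operand ≠ 0)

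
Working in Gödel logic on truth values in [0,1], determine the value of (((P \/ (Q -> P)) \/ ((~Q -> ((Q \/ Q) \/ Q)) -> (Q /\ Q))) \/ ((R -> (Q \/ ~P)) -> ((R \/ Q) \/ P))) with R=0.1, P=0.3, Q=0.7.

0.70

(Q -> P): 0.7 > 0.3, so result = 0.3
(P \/ (Q -> P)) = max(0.3, 0.3) = 0.3
~Q: Gödel ¬ of 0.7 = 0 (operand ≠ 0)
(Q \/ Q) = max(0.7, 0.7) = 0.7
((Q \/ Q) \/ Q) = max(0.7, 0.7) = 0.7
(~Q -> ((Q \/ Q) \/ Q)): 0 ≤ 0.7, so result = 1
(Q /\ Q) = min(0.7, 0.7) = 0.7
((~Q -> ((Q \/ Q) \/ Q)) -> (Q /\ Q)): 1 > 0.7, so result = 0.7
((P \/ (Q -> P)) \/ ((~Q -> ((Q \/ Q) \/ Q)) -> (Q /\ Q))) = max(0.3, 0.7) = 0.7
~P: Gödel ¬ of 0.3 = 0 (operand ≠ 0)
(Q \/ ~P) = max(0.7, 0) = 0.7
(R -> (Q \/ ~P)): 0.1 ≤ 0.7, so result = 1
(R \/ Q) = max(0.1, 0.7) = 0.7
((R \/ Q) \/ P) = max(0.7, 0.3) = 0.7
((R -> (Q \/ ~P)) -> ((R \/ Q) \/ P)): 1 > 0.7, so result = 0.7
(((P \/ (Q -> P)) \/ ((~Q -> ((Q \/ Q) \/ Q)) -> (Q /\ Q))) \/ ((R -> (Q \/ ~P)) -> ((R \/ Q) \/ P))) = max(0.7, 0.7) = 0.7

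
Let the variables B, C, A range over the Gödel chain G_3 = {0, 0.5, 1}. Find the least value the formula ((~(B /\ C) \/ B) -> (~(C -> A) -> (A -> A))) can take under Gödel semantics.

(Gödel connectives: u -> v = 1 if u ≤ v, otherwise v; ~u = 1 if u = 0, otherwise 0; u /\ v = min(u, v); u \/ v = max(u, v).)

1.00

Every assignment gives 1. For instance at B = 0, C = 0, A = 0:
  (B /\ C) = min(0, 0) = 0
  ~(B /\ C): Gödel ¬ of 0 = 1 (operand is 0)
  (~(B /\ C) \/ B) = max(1, 0) = 1
  (C -> A): 0 ≤ 0, so result = 1
  ~(C -> A): Gödel ¬ of 1 = 0 (operand ≠ 0)
  (A -> A): 0 ≤ 0, so result = 1
  (~(C -> A) -> (A -> A)): 0 ≤ 1, so result = 1
  ((~(B /\ C) \/ B) -> (~(C -> A) -> (A -> A))): 1 ≤ 1, so result = 1
All 27 assignments give value 1 — the formula is a G_3-tautology.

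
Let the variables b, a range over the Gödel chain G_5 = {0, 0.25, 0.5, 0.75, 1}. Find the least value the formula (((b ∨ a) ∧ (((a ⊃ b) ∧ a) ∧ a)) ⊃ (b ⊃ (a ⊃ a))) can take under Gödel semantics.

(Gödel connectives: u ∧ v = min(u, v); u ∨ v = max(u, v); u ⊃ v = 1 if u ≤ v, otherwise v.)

Every assignment gives 1. For instance at b = 0, a = 0:
  (b ∨ a) = max(0, 0) = 0
  (a ⊃ b): 0 ≤ 0, so result = 1
  ((a ⊃ b) ∧ a) = min(1, 0) = 0
  (((a ⊃ b) ∧ a) ∧ a) = min(0, 0) = 0
  ((b ∨ a) ∧ (((a ⊃ b) ∧ a) ∧ a)) = min(0, 0) = 0
  (a ⊃ a): 0 ≤ 0, so result = 1
  (b ⊃ (a ⊃ a)): 0 ≤ 1, so result = 1
  (((b ∨ a) ∧ (((a ⊃ b) ∧ a) ∧ a)) ⊃ (b ⊃ (a ⊃ a))): 0 ≤ 1, so result = 1
All 25 assignments give value 1 — the formula is a G_5-tautology.

1.00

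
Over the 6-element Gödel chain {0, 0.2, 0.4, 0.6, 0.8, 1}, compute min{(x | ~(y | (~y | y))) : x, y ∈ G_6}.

The minimum is attained at x = 0, y = 0:
  ~y: Gödel ¬ of 0 = 1 (operand is 0)
  (~y | y) = max(1, 0) = 1
  (y | (~y | y)) = max(0, 1) = 1
  ~(y | (~y | y)): Gödel ¬ of 1 = 0 (operand ≠ 0)
  (x | ~(y | (~y | y))) = max(0, 0) = 0
Checking all 36 assignments confirms none give a value below 0.00.

0.00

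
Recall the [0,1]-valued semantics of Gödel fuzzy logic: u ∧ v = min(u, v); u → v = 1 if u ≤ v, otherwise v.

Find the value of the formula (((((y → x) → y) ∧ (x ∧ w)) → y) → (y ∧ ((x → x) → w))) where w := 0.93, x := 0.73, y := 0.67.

0.67

(y → x): 0.67 ≤ 0.73, so result = 1
((y → x) → y): 1 > 0.67, so result = 0.67
(x ∧ w) = min(0.73, 0.93) = 0.73
(((y → x) → y) ∧ (x ∧ w)) = min(0.67, 0.73) = 0.67
((((y → x) → y) ∧ (x ∧ w)) → y): 0.67 ≤ 0.67, so result = 1
(x → x): 0.73 ≤ 0.73, so result = 1
((x → x) → w): 1 > 0.93, so result = 0.93
(y ∧ ((x → x) → w)) = min(0.67, 0.93) = 0.67
(((((y → x) → y) ∧ (x ∧ w)) → y) → (y ∧ ((x → x) → w))): 1 > 0.67, so result = 0.67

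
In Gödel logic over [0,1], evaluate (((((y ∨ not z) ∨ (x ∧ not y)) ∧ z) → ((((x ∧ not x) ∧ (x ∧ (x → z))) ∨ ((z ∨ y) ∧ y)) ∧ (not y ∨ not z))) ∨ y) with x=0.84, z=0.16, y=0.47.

not z: Gödel ¬ of 0.16 = 0 (operand ≠ 0)
(y ∨ not z) = max(0.47, 0) = 0.47
not y: Gödel ¬ of 0.47 = 0 (operand ≠ 0)
(x ∧ not y) = min(0.84, 0) = 0
((y ∨ not z) ∨ (x ∧ not y)) = max(0.47, 0) = 0.47
(((y ∨ not z) ∨ (x ∧ not y)) ∧ z) = min(0.47, 0.16) = 0.16
not x: Gödel ¬ of 0.84 = 0 (operand ≠ 0)
(x ∧ not x) = min(0.84, 0) = 0
(x → z): 0.84 > 0.16, so result = 0.16
(x ∧ (x → z)) = min(0.84, 0.16) = 0.16
((x ∧ not x) ∧ (x ∧ (x → z))) = min(0, 0.16) = 0
(z ∨ y) = max(0.16, 0.47) = 0.47
((z ∨ y) ∧ y) = min(0.47, 0.47) = 0.47
(((x ∧ not x) ∧ (x ∧ (x → z))) ∨ ((z ∨ y) ∧ y)) = max(0, 0.47) = 0.47
not y: Gödel ¬ of 0.47 = 0 (operand ≠ 0)
not z: Gödel ¬ of 0.16 = 0 (operand ≠ 0)
(not y ∨ not z) = max(0, 0) = 0
((((x ∧ not x) ∧ (x ∧ (x → z))) ∨ ((z ∨ y) ∧ y)) ∧ (not y ∨ not z)) = min(0.47, 0) = 0
((((y ∨ not z) ∨ (x ∧ not y)) ∧ z) → ((((x ∧ not x) ∧ (x ∧ (x → z))) ∨ ((z ∨ y) ∧ y)) ∧ (not y ∨ not z))): 0.16 > 0, so result = 0
(((((y ∨ not z) ∨ (x ∧ not y)) ∧ z) → ((((x ∧ not x) ∧ (x ∧ (x → z))) ∨ ((z ∨ y) ∧ y)) ∧ (not y ∨ not z))) ∨ y) = max(0, 0.47) = 0.47

0.47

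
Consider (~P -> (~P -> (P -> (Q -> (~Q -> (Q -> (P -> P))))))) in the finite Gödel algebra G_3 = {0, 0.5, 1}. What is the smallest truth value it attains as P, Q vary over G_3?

Every assignment gives 1. For instance at P = 0, Q = 0:
  ~P: Gödel ¬ of 0 = 1 (operand is 0)
  ~P: Gödel ¬ of 0 = 1 (operand is 0)
  ~Q: Gödel ¬ of 0 = 1 (operand is 0)
  (P -> P): 0 ≤ 0, so result = 1
  (Q -> (P -> P)): 0 ≤ 1, so result = 1
  (~Q -> (Q -> (P -> P))): 1 ≤ 1, so result = 1
  (Q -> (~Q -> (Q -> (P -> P)))): 0 ≤ 1, so result = 1
  (P -> (Q -> (~Q -> (Q -> (P -> P))))): 0 ≤ 1, so result = 1
  (~P -> (P -> (Q -> (~Q -> (Q -> (P -> P)))))): 1 ≤ 1, so result = 1
  (~P -> (~P -> (P -> (Q -> (~Q -> (Q -> (P -> P))))))): 1 ≤ 1, so result = 1
All 9 assignments give value 1 — the formula is a G_3-tautology.

1.00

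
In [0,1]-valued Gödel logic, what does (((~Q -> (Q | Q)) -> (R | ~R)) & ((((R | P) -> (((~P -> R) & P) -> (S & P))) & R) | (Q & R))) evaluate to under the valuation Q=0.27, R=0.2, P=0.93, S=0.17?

0.20

~Q: Gödel ¬ of 0.27 = 0 (operand ≠ 0)
(Q | Q) = max(0.27, 0.27) = 0.27
(~Q -> (Q | Q)): 0 ≤ 0.27, so result = 1
~R: Gödel ¬ of 0.2 = 0 (operand ≠ 0)
(R | ~R) = max(0.2, 0) = 0.2
((~Q -> (Q | Q)) -> (R | ~R)): 1 > 0.2, so result = 0.2
(R | P) = max(0.2, 0.93) = 0.93
~P: Gödel ¬ of 0.93 = 0 (operand ≠ 0)
(~P -> R): 0 ≤ 0.2, so result = 1
((~P -> R) & P) = min(1, 0.93) = 0.93
(S & P) = min(0.17, 0.93) = 0.17
(((~P -> R) & P) -> (S & P)): 0.93 > 0.17, so result = 0.17
((R | P) -> (((~P -> R) & P) -> (S & P))): 0.93 > 0.17, so result = 0.17
(((R | P) -> (((~P -> R) & P) -> (S & P))) & R) = min(0.17, 0.2) = 0.17
(Q & R) = min(0.27, 0.2) = 0.2
((((R | P) -> (((~P -> R) & P) -> (S & P))) & R) | (Q & R)) = max(0.17, 0.2) = 0.2
(((~Q -> (Q | Q)) -> (R | ~R)) & ((((R | P) -> (((~P -> R) & P) -> (S & P))) & R) | (Q & R))) = min(0.2, 0.2) = 0.2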